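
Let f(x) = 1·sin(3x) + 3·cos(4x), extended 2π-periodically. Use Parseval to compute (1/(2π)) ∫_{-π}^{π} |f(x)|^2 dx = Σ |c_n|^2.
Σ |c_n|^2 = 5

Expand |f|^2 and use orthogonality of {sin(nx), cos(mx)} on [-π, π]:
  ∫_{-π}^{π} sin(nx)^2 dx = π, ∫ cos(mx)^2 dx = π, and cross terms integrate to 0.
So ∫_{-π}^{π} f(x)^2 dx = 1^2 · π + 3^2 · π = (1 + 9)π.
Divide by 2π: (1 + 9)/2 = 5.
By Parseval, this equals Σ |c_n|^2.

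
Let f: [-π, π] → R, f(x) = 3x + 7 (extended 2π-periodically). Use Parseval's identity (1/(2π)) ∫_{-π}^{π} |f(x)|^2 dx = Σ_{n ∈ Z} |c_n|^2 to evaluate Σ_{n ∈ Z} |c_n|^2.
Σ |c_n|^2 = 3π^2 + 49

Expand and integrate term by term over [-π, π]:
  ∫ (3x)^2 dx = 9·(2π^3/3); ∫ 2·3·(7)·x dx = 0 (odd integrand); ∫ 7^2 dx = 49·2π.
So (1/(2π)) ∫_{-π}^{π} (3x + 7)^2 dx = 9π^2/3 + 49 = 3π^2 + 49.
Parseval ⇒ Σ |c_n|^2 = 3π^2 + 49.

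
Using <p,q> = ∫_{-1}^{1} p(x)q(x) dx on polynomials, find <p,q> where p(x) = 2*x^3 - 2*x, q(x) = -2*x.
<p,q> = 16/15

Expand the product: p(x)·q(x) = -4*x^4 + 4*x^2.
∫_{-1}^{1} of each monomial x^k gives [2/(k+1) if k even, 0 if k odd]. Integrating term-by-term (or equivalently evaluating the antiderivative F(x) = -4*x^5/5 + 4*x^3/3 at the endpoints):
  F(1) − F(−1) = 8/15 − (-8/15) = 16/15.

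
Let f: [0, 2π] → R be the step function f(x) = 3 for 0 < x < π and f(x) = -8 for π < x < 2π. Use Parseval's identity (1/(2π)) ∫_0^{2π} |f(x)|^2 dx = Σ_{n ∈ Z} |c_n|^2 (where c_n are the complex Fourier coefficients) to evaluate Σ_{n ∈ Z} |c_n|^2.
Σ |c_n|^2 = 73/2

Parseval equates the L^2 energy of f (normalised by 1/(2π)) with the ℓ^2 sum of its Fourier coefficients: (1/(2π)) ∫_0^{2π} |f|^2 = Σ |c_n|^2.
Compute the left side: (1/(2π)) [∫_0^π 3^2 dx + ∫_π^{2π} (-8)^2 dx] = (1/(2π)) · (9π + 64π) = (9 + 64)/2 = 73/2.
So Σ_{n ∈ Z} |c_n|^2 = 73/2.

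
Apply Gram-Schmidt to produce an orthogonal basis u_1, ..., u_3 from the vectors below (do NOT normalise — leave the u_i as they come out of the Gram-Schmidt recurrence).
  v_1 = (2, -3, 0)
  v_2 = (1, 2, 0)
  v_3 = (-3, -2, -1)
Orthogonal basis:
  u_1 = (2, -3, 0)
  u_2 = (21/13, 14/13, 0)
  u_3 = (0, 0, -1)

Apply the Gram-Schmidt recurrence
  u_1 = v_1
  u_i = v_i − Σ_{j<i} ((v_i · u_j) / (u_j · u_j)) · u_j.

Step by step this gives:
  u_1 = (2, -3, 0)
  u_2 = (21/13, 14/13, 0)
  u_3 = (0, 0, -1)

Orthogonality check:
  u_2 · u_1 = 0 (should be 0)
  u_3 · u_1 = 0 (should be 0)
  u_3 · u_2 = 0 (should be 0)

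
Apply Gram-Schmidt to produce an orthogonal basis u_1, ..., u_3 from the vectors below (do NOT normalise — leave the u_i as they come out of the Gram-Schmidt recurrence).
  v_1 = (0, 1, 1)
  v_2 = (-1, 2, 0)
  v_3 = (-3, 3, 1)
Orthogonal basis:
  u_1 = (0, 1, 1)
  u_2 = (-1, 1, -1)
  u_3 = (-4/3, -2/3, 2/3)

Apply the Gram-Schmidt recurrence
  u_1 = v_1
  u_i = v_i − Σ_{j<i} ((v_i · u_j) / (u_j · u_j)) · u_j.

Step by step this gives:
  u_1 = (0, 1, 1)
  u_2 = (-1, 1, -1)
  u_3 = (-4/3, -2/3, 2/3)

Orthogonality check:
  u_2 · u_1 = 0 (should be 0)
  u_3 · u_1 = 0 (should be 0)
  u_3 · u_2 = 0 (should be 0)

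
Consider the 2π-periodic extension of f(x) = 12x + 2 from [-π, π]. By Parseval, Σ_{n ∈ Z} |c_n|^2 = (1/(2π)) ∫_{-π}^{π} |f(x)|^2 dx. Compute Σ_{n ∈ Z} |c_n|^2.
Σ |c_n|^2 = 48π^2 + 4

Expand and integrate term by term over [-π, π]:
  ∫ (12x)^2 dx = 144·(2π^3/3); ∫ 2·12·(2)·x dx = 0 (odd integrand); ∫ 2^2 dx = 4·2π.
So (1/(2π)) ∫_{-π}^{π} (12x + 2)^2 dx = 144π^2/3 + 4 = 48π^2 + 4.
Parseval ⇒ Σ |c_n|^2 = 48π^2 + 4.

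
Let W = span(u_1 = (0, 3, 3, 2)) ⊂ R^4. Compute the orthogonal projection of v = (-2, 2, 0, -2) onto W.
proj_W(v) = (0, 3/11, 3/11, 2/11)

Set up U = [u_1 | ... | u_1] ∈ R^(4×1). The projector onto W = col(U) is P = U (U^T U)^(-1) U^T.
Compute U^T U =
  [22],
and U^T v = (2).
Solve U^T U · c = U^T v for the coefficients: c = (1/11). The projection is proj_W(v) = U c.
Check: (v - proj_W(v)) · u_1 = 0  (should be 0).
Result: proj_W(v) = (0, 3/11, 3/11, 2/11).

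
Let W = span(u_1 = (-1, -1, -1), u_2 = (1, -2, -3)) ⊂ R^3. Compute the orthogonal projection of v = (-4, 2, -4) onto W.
proj_W(v) = (-40/13, -22/13, -16/13)

Set up U = [u_1 | ... | u_2] ∈ R^(3×2). The projector onto W = col(U) is P = U (U^T U)^(-1) U^T.
Compute U^T U =
  [3, 4]
  [4, 14],
and U^T v = (6, 4).
Solve U^T U · c = U^T v for the coefficients: c = (34/13, -6/13). The projection is proj_W(v) = U c.
Check: (v - proj_W(v)) · u_1 = 0  (should be 0).
Check: (v - proj_W(v)) · u_2 = 0  (should be 0).
Result: proj_W(v) = (-40/13, -22/13, -16/13).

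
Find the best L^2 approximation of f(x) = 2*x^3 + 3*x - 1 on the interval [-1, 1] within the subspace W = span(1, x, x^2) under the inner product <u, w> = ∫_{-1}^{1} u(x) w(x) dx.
g(x) = 21*x/5 - 1

The best approximation g ∈ W is the orthogonal projection of f onto W. Writing g = a_0 + a_1 x + a_2 x^2, the coefficients solve the normal equations G · a = b where
  G_{ij} = <φ_i, φ_j> and b_i = <f, φ_i>, with φ_0 = 1, φ_1 = x, φ_2 = x^2.
G =
  [2, 0, 2/3]
  [0, 2/3, 0]
  [2/3, 0, 2/5],
b = (-2, 14/5, -2/3).
Solving gives a_0 = -1, a_1 = 21/5, a_2 = 0, so
  g(x) = 21*x/5 - 1.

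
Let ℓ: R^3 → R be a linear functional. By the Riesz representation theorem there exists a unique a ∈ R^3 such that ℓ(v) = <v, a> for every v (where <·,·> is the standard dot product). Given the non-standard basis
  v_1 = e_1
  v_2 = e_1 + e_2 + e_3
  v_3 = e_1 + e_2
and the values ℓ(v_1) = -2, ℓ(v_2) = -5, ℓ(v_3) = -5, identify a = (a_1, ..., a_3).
a = (-2, -3, 0)

Write a = (a_1, ..., a_3) in the standard basis. For each basis vector v_i, ℓ(v_i) = <v_i, a> is a linear equation in the a_j's. Collect the n equations into a matrix system V a = ℓ, where row i of V is v_i (expressed in the standard basis). Since V is invertible (lower-triangular with 1s on the diagonal, up to permutation), solve by back-substitution:
  V =
[[1, 0, 0],
 [1, 1, 1],
 [1, 1, 0]]
  V a = (-2, -5, -5)
Solving gives a = (-2, -3, 0).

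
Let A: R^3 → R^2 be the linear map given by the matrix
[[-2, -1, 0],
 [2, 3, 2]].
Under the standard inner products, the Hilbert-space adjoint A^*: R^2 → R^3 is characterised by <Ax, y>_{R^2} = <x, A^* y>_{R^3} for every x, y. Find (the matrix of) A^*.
A^* = A^T =
[[-2, 2],
 [-1, 3],
 [0, 2]]

For real matrices with standard dot products, the defining identity <Ax, y> = <x, A^* y> gives (Ax)^T y = x^T (A^*) y, i.e. x^T A^T y = x^T (A^*) y. Since this holds for all x, y, we must have A^* = A^T. Therefore
A^* =
[[-2, 2],
 [-1, 3],
 [0, 2]].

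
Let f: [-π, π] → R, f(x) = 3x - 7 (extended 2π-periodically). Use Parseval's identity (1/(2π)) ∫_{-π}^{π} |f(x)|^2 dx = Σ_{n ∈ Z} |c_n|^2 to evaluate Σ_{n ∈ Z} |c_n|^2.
Σ |c_n|^2 = 3π^2 + 49

Expand and integrate term by term over [-π, π]:
  ∫ (3x)^2 dx = 9·(2π^3/3); ∫ 2·3·(-7)·x dx = 0 (odd integrand); ∫ (-7)^2 dx = 49·2π.
So (1/(2π)) ∫_{-π}^{π} (3x - 7)^2 dx = 9π^2/3 + 49 = 3π^2 + 49.
Parseval ⇒ Σ |c_n|^2 = 3π^2 + 49.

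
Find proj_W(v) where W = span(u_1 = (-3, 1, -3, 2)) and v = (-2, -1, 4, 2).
proj_W(v) = (9/23, -3/23, 9/23, -6/23)

Set up U = [u_1 | ... | u_1] ∈ R^(4×1). The projector onto W = col(U) is P = U (U^T U)^(-1) U^T.
Compute U^T U =
  [23],
and U^T v = (-3).
Solve U^T U · c = U^T v for the coefficients: c = (-3/23). The projection is proj_W(v) = U c.
Check: (v - proj_W(v)) · u_1 = 0  (should be 0).
Result: proj_W(v) = (9/23, -3/23, 9/23, -6/23).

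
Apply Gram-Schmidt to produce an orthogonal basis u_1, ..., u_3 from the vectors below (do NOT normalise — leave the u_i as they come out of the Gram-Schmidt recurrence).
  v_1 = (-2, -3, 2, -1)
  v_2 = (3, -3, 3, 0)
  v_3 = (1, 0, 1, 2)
Orthogonal basis:
  u_1 = (-2, -3, 2, -1)
  u_2 = (4, -3/2, 2, 1/2)
  u_3 = (-7/15, 2/15, 3/5, 26/15)

Apply the Gram-Schmidt recurrence
  u_1 = v_1
  u_i = v_i − Σ_{j<i} ((v_i · u_j) / (u_j · u_j)) · u_j.

Step by step this gives:
  u_1 = (-2, -3, 2, -1)
  u_2 = (4, -3/2, 2, 1/2)
  u_3 = (-7/15, 2/15, 3/5, 26/15)

Orthogonality check:
  u_2 · u_1 = 0 (should be 0)
  u_3 · u_1 = 0 (should be 0)
  u_3 · u_2 = 0 (should be 0)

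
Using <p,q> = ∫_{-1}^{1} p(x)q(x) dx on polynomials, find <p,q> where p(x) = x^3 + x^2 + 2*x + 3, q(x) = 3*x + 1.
<p,q> = 178/15

Expand the product: p(x)·q(x) = 3*x^4 + 4*x^3 + 7*x^2 + 11*x + 3.
∫_{-1}^{1} of each monomial x^k gives [2/(k+1) if k even, 0 if k odd]. Integrating term-by-term (or equivalently evaluating the antiderivative F(x) = 3*x^5/5 + x^4 + 7*x^3/3 + 11*x^2/2 + 3*x at the endpoints):
  F(1) − F(−1) = 373/30 − (17/30) = 178/15.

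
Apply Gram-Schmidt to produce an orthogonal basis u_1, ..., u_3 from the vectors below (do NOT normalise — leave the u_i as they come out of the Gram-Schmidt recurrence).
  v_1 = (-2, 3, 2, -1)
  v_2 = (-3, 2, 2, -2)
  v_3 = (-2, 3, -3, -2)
Orthogonal basis:
  u_1 = (-2, 3, 2, -1)
  u_2 = (-1, -1, 0, -1)
  u_3 = (-2/3, 11/6, -4, -7/6)

Apply the Gram-Schmidt recurrence
  u_1 = v_1
  u_i = v_i − Σ_{j<i} ((v_i · u_j) / (u_j · u_j)) · u_j.

Step by step this gives:
  u_1 = (-2, 3, 2, -1)
  u_2 = (-1, -1, 0, -1)
  u_3 = (-2/3, 11/6, -4, -7/6)

Orthogonality check:
  u_2 · u_1 = 0 (should be 0)
  u_3 · u_1 = 0 (should be 0)
  u_3 · u_2 = 0 (should be 0)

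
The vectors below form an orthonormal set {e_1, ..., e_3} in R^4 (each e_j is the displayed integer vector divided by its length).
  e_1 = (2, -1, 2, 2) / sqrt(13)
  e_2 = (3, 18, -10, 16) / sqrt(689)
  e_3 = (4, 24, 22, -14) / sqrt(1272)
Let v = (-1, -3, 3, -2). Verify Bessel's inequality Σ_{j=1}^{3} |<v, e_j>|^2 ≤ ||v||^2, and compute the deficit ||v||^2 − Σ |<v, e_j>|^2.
Σ |<v, e_j>|^2 = 43/2; ||v||^2 = 23; deficit = 3/2

Write each e_j = u_j / sqrt(<u_j, u_j>) where u_j is the displayed integer vector. Then <v, e_j> = <v, u_j> / sqrt(<u_j, u_j>), so |<v, e_j>|^2 = <v, u_j>^2 / <u_j, u_j>.
Coefficients: <v, e_1> = 3/sqrt(13), <v, e_2> = -119/sqrt(689), <v, e_3> = 18/sqrt(1272).
Square and sum: Σ |<v, e_j>|^2 = 43/2.
Compute ||v||^2 = v·v = 23.
Deficit = 23 − 43/2 = 3/2 ≥ 0, confirming Bessel's inequality. (The deficit equals ||v − Σ <v,e_j> e_j||^2, the squared distance from v to span{e_j}.)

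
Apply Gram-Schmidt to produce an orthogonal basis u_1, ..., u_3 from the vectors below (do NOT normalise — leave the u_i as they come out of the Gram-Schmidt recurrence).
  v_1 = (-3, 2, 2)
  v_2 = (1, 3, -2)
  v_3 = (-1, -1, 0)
Orthogonal basis:
  u_1 = (-3, 2, 2)
  u_2 = (14/17, 53/17, -32/17)
  u_3 = (-140/237, -56/237, -154/237)

Apply the Gram-Schmidt recurrence
  u_1 = v_1
  u_i = v_i − Σ_{j<i} ((v_i · u_j) / (u_j · u_j)) · u_j.

Step by step this gives:
  u_1 = (-3, 2, 2)
  u_2 = (14/17, 53/17, -32/17)
  u_3 = (-140/237, -56/237, -154/237)

Orthogonality check:
  u_2 · u_1 = 0 (should be 0)
  u_3 · u_1 = 0 (should be 0)
  u_3 · u_2 = 0 (should be 0)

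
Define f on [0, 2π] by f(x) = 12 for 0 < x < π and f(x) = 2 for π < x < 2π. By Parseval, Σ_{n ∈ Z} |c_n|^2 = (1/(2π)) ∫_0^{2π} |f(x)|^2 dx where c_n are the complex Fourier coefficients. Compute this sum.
Σ |c_n|^2 = 74

Parseval equates the L^2 energy of f (normalised by 1/(2π)) with the ℓ^2 sum of its Fourier coefficients: (1/(2π)) ∫_0^{2π} |f|^2 = Σ |c_n|^2.
Compute the left side: (1/(2π)) [∫_0^π 12^2 dx + ∫_π^{2π} 2^2 dx] = (1/(2π)) · (144π + 4π) = (144 + 4)/2 = 74.
So Σ_{n ∈ Z} |c_n|^2 = 74.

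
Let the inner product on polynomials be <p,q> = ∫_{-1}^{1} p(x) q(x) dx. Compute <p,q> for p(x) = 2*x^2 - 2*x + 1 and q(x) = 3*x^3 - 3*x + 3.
<p,q> = 58/5

Expand the product: p(x)·q(x) = 6*x^5 - 6*x^4 - 3*x^3 + 12*x^2 - 9*x + 3.
∫_{-1}^{1} of each monomial x^k gives [2/(k+1) if k even, 0 if k odd]. Integrating term-by-term (or equivalently evaluating the antiderivative F(x) = x^6 - 6*x^5/5 - 3*x^4/4 + 4*x^3 - 9*x^2/2 + 3*x at the endpoints):
  F(1) − F(−1) = 31/20 − (-201/20) = 58/5.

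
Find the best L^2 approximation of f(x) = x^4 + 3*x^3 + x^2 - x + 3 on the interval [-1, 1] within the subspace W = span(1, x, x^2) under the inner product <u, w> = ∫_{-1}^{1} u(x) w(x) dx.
g(x) = 13*x^2/7 + 4*x/5 + 102/35

The best approximation g ∈ W is the orthogonal projection of f onto W. Writing g = a_0 + a_1 x + a_2 x^2, the coefficients solve the normal equations G · a = b where
  G_{ij} = <φ_i, φ_j> and b_i = <f, φ_i>, with φ_0 = 1, φ_1 = x, φ_2 = x^2.
G =
  [2, 0, 2/3]
  [0, 2/3, 0]
  [2/3, 0, 2/5],
b = (106/15, 8/15, 94/35).
Solving gives a_0 = 102/35, a_1 = 4/5, a_2 = 13/7, so
  g(x) = 13*x^2/7 + 4*x/5 + 102/35.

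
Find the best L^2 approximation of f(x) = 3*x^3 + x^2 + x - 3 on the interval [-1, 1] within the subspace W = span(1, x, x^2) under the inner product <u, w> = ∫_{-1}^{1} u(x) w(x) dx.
g(x) = x^2 + 14*x/5 - 3

The best approximation g ∈ W is the orthogonal projection of f onto W. Writing g = a_0 + a_1 x + a_2 x^2, the coefficients solve the normal equations G · a = b where
  G_{ij} = <φ_i, φ_j> and b_i = <f, φ_i>, with φ_0 = 1, φ_1 = x, φ_2 = x^2.
G =
  [2, 0, 2/3]
  [0, 2/3, 0]
  [2/3, 0, 2/5],
b = (-16/3, 28/15, -8/5).
Solving gives a_0 = -3, a_1 = 14/5, a_2 = 1, so
  g(x) = x^2 + 14*x/5 - 3.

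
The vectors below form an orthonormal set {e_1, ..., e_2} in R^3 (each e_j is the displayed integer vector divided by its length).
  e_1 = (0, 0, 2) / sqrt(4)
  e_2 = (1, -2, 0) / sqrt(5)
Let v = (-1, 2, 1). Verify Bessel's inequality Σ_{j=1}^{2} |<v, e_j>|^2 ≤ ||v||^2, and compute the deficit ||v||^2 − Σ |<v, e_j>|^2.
Σ |<v, e_j>|^2 = 6; ||v||^2 = 6; deficit = 0

Write each e_j = u_j / sqrt(<u_j, u_j>) where u_j is the displayed integer vector. Then <v, e_j> = <v, u_j> / sqrt(<u_j, u_j>), so |<v, e_j>|^2 = <v, u_j>^2 / <u_j, u_j>.
Coefficients: <v, e_1> = 2/sqrt(4), <v, e_2> = -5/sqrt(5).
Square and sum: Σ |<v, e_j>|^2 = 6.
Compute ||v||^2 = v·v = 6.
Deficit = 6 − 6 = 0 ≥ 0, confirming Bessel's inequality. (The deficit equals ||v − Σ <v,e_j> e_j||^2, the squared distance from v to span{e_j}.)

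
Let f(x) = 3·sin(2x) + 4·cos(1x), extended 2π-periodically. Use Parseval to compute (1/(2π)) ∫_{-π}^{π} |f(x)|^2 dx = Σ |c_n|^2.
Σ |c_n|^2 = 25/2

Expand |f|^2 and use orthogonality of {sin(nx), cos(mx)} on [-π, π]:
  ∫_{-π}^{π} sin(nx)^2 dx = π, ∫ cos(mx)^2 dx = π, and cross terms integrate to 0.
So ∫_{-π}^{π} f(x)^2 dx = 3^2 · π + 4^2 · π = (9 + 16)π.
Divide by 2π: (9 + 16)/2 = 25/2.
By Parseval, this equals Σ |c_n|^2.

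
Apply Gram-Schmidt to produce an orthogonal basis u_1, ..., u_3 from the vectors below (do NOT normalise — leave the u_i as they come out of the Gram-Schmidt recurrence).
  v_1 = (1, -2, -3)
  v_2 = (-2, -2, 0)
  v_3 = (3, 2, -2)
Orthogonal basis:
  u_1 = (1, -2, -3)
  u_2 = (-15/7, -12/7, 3/7)
  u_3 = (-1/3, 1/3, -1/3)

Apply the Gram-Schmidt recurrence
  u_1 = v_1
  u_i = v_i − Σ_{j<i} ((v_i · u_j) / (u_j · u_j)) · u_j.

Step by step this gives:
  u_1 = (1, -2, -3)
  u_2 = (-15/7, -12/7, 3/7)
  u_3 = (-1/3, 1/3, -1/3)

Orthogonality check:
  u_2 · u_1 = 0 (should be 0)
  u_3 · u_1 = 0 (should be 0)
  u_3 · u_2 = 0 (should be 0)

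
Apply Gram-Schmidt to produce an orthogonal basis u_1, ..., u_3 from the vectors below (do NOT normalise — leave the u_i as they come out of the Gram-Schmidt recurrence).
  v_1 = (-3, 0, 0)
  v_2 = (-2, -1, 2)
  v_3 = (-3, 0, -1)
Orthogonal basis:
  u_1 = (-3, 0, 0)
  u_2 = (0, -1, 2)
  u_3 = (0, -2/5, -1/5)

Apply the Gram-Schmidt recurrence
  u_1 = v_1
  u_i = v_i − Σ_{j<i} ((v_i · u_j) / (u_j · u_j)) · u_j.

Step by step this gives:
  u_1 = (-3, 0, 0)
  u_2 = (0, -1, 2)
  u_3 = (0, -2/5, -1/5)

Orthogonality check:
  u_2 · u_1 = 0 (should be 0)
  u_3 · u_1 = 0 (should be 0)
  u_3 · u_2 = 0 (should be 0)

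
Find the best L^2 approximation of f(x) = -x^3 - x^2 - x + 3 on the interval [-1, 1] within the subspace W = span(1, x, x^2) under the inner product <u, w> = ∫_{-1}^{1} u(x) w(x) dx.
g(x) = -x^2 - 8*x/5 + 3

The best approximation g ∈ W is the orthogonal projection of f onto W. Writing g = a_0 + a_1 x + a_2 x^2, the coefficients solve the normal equations G · a = b where
  G_{ij} = <φ_i, φ_j> and b_i = <f, φ_i>, with φ_0 = 1, φ_1 = x, φ_2 = x^2.
G =
  [2, 0, 2/3]
  [0, 2/3, 0]
  [2/3, 0, 2/5],
b = (16/3, -16/15, 8/5).
Solving gives a_0 = 3, a_1 = -8/5, a_2 = -1, so
  g(x) = -x^2 - 8*x/5 + 3.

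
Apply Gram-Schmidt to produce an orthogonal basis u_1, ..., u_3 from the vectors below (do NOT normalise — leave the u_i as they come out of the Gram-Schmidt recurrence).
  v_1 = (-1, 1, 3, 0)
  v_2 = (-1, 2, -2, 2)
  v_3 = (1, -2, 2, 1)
Orthogonal basis:
  u_1 = (-1, 1, 3, 0)
  u_2 = (-14/11, 25/11, -13/11, 2)
  u_3 = (42/67, -75/67, 39/67, 135/67)

Apply the Gram-Schmidt recurrence
  u_1 = v_1
  u_i = v_i − Σ_{j<i} ((v_i · u_j) / (u_j · u_j)) · u_j.

Step by step this gives:
  u_1 = (-1, 1, 3, 0)
  u_2 = (-14/11, 25/11, -13/11, 2)
  u_3 = (42/67, -75/67, 39/67, 135/67)

Orthogonality check:
  u_2 · u_1 = 0 (should be 0)
  u_3 · u_1 = 0 (should be 0)
  u_3 · u_2 = 0 (should be 0)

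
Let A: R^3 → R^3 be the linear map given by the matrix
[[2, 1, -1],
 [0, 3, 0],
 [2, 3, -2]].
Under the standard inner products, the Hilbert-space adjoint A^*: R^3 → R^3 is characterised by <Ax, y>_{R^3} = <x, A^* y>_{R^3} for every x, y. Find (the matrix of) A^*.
A^* = A^T =
[[2, 0, 2],
 [1, 3, 3],
 [-1, 0, -2]]

For real matrices with standard dot products, the defining identity <Ax, y> = <x, A^* y> gives (Ax)^T y = x^T (A^*) y, i.e. x^T A^T y = x^T (A^*) y. Since this holds for all x, y, we must have A^* = A^T. Therefore
A^* =
[[2, 0, 2],
 [1, 3, 3],
 [-1, 0, -2]].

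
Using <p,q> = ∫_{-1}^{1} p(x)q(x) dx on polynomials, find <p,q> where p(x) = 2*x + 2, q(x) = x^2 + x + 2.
<p,q> = 32/3

Expand the product: p(x)·q(x) = 2*x^3 + 4*x^2 + 6*x + 4.
∫_{-1}^{1} of each monomial x^k gives [2/(k+1) if k even, 0 if k odd]. Integrating term-by-term (or equivalently evaluating the antiderivative F(x) = x^4/2 + 4*x^3/3 + 3*x^2 + 4*x at the endpoints):
  F(1) − F(−1) = 53/6 − (-11/6) = 32/3.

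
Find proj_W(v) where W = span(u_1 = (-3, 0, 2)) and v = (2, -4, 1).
proj_W(v) = (12/13, 0, -8/13)

Set up U = [u_1 | ... | u_1] ∈ R^(3×1). The projector onto W = col(U) is P = U (U^T U)^(-1) U^T.
Compute U^T U =
  [13],
and U^T v = (-4).
Solve U^T U · c = U^T v for the coefficients: c = (-4/13). The projection is proj_W(v) = U c.
Check: (v - proj_W(v)) · u_1 = 0  (should be 0).
Result: proj_W(v) = (12/13, 0, -8/13).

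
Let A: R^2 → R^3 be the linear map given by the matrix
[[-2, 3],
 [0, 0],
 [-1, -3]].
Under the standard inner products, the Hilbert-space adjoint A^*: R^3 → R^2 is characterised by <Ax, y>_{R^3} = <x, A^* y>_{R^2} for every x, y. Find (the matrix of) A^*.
A^* = A^T =
[[-2, 0, -1],
 [3, 0, -3]]

For real matrices with standard dot products, the defining identity <Ax, y> = <x, A^* y> gives (Ax)^T y = x^T (A^*) y, i.e. x^T A^T y = x^T (A^*) y. Since this holds for all x, y, we must have A^* = A^T. Therefore
A^* =
[[-2, 0, -1],
 [3, 0, -3]].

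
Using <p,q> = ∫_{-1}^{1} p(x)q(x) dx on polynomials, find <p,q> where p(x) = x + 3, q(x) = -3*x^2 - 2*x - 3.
<p,q> = -76/3

Expand the product: p(x)·q(x) = -3*x^3 - 11*x^2 - 9*x - 9.
∫_{-1}^{1} of each monomial x^k gives [2/(k+1) if k even, 0 if k odd]. Integrating term-by-term (or equivalently evaluating the antiderivative F(x) = -3*x^4/4 - 11*x^3/3 - 9*x^2/2 - 9*x at the endpoints):
  F(1) − F(−1) = -215/12 − (89/12) = -76/3.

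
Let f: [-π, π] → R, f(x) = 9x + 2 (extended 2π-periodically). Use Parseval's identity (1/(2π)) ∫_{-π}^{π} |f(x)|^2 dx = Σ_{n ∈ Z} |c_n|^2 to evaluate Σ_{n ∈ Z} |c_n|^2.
Σ |c_n|^2 = 27π^2 + 4

Expand and integrate term by term over [-π, π]:
  ∫ (9x)^2 dx = 81·(2π^3/3); ∫ 2·9·(2)·x dx = 0 (odd integrand); ∫ 2^2 dx = 4·2π.
So (1/(2π)) ∫_{-π}^{π} (9x + 2)^2 dx = 81π^2/3 + 4 = 27π^2 + 4.
Parseval ⇒ Σ |c_n|^2 = 27π^2 + 4.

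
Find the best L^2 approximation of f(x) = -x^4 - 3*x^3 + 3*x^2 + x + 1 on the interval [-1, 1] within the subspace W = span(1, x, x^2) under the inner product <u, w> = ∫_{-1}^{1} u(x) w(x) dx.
g(x) = 15*x^2/7 - 4*x/5 + 38/35

The best approximation g ∈ W is the orthogonal projection of f onto W. Writing g = a_0 + a_1 x + a_2 x^2, the coefficients solve the normal equations G · a = b where
  G_{ij} = <φ_i, φ_j> and b_i = <f, φ_i>, with φ_0 = 1, φ_1 = x, φ_2 = x^2.
G =
  [2, 0, 2/3]
  [0, 2/3, 0]
  [2/3, 0, 2/5],
b = (18/5, -8/15, 166/105).
Solving gives a_0 = 38/35, a_1 = -4/5, a_2 = 15/7, so
  g(x) = 15*x^2/7 - 4*x/5 + 38/35.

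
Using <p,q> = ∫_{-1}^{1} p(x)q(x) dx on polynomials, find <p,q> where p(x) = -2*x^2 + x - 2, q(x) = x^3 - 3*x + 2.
<p,q> = -184/15

Expand the product: p(x)·q(x) = -2*x^5 + x^4 + 4*x^3 - 7*x^2 + 8*x - 4.
∫_{-1}^{1} of each monomial x^k gives [2/(k+1) if k even, 0 if k odd]. Integrating term-by-term (or equivalently evaluating the antiderivative F(x) = -x^6/3 + x^5/5 + x^4 - 7*x^3/3 + 4*x^2 - 4*x at the endpoints):
  F(1) − F(−1) = -22/15 − (54/5) = -184/15.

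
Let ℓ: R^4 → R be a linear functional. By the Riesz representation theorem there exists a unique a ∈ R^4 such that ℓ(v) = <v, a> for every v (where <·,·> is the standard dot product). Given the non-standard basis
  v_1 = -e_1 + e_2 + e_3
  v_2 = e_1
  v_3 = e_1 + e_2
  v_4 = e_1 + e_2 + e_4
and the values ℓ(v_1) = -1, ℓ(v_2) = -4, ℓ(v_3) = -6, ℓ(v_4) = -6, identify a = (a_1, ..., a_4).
a = (-4, -2, -3, 0)

Write a = (a_1, ..., a_4) in the standard basis. For each basis vector v_i, ℓ(v_i) = <v_i, a> is a linear equation in the a_j's. Collect the n equations into a matrix system V a = ℓ, where row i of V is v_i (expressed in the standard basis). Since V is invertible (lower-triangular with 1s on the diagonal, up to permutation), solve by back-substitution:
  V =
[[-1, 1, 1, 0],
 [1, 0, 0, 0],
 [1, 1, 0, 0],
 [1, 1, 0, 1]]
  V a = (-1, -4, -6, -6)
Solving gives a = (-4, -2, -3, 0).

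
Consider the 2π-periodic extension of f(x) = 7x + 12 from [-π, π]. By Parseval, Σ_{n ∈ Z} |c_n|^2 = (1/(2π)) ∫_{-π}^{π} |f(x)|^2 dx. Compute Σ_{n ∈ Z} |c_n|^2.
Σ |c_n|^2 = 49π^2/3 + 144

Expand and integrate term by term over [-π, π]:
  ∫ (7x)^2 dx = 49·(2π^3/3); ∫ 2·7·(12)·x dx = 0 (odd integrand); ∫ 12^2 dx = 144·2π.
So (1/(2π)) ∫_{-π}^{π} (7x + 12)^2 dx = 49π^2/3 + 144 = 49π^2/3 + 144.
Parseval ⇒ Σ |c_n|^2 = 49π^2/3 + 144.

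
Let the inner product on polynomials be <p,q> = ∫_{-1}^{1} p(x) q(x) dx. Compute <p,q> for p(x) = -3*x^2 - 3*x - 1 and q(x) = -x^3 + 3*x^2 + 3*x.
<p,q> = -52/5

Expand the product: p(x)·q(x) = 3*x^5 - 6*x^4 - 17*x^3 - 12*x^2 - 3*x.
∫_{-1}^{1} of each monomial x^k gives [2/(k+1) if k even, 0 if k odd]. Integrating term-by-term (or equivalently evaluating the antiderivative F(x) = x^6/2 - 6*x^5/5 - 17*x^4/4 - 4*x^3 - 3*x^2/2 at the endpoints):
  F(1) − F(−1) = -209/20 − (-1/20) = -52/5.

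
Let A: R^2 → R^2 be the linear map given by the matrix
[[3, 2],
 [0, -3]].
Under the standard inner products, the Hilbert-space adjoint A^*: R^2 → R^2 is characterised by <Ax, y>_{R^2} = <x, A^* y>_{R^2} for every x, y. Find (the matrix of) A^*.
A^* = A^T =
[[3, 0],
 [2, -3]]

For real matrices with standard dot products, the defining identity <Ax, y> = <x, A^* y> gives (Ax)^T y = x^T (A^*) y, i.e. x^T A^T y = x^T (A^*) y. Since this holds for all x, y, we must have A^* = A^T. Therefore
A^* =
[[3, 0],
 [2, -3]].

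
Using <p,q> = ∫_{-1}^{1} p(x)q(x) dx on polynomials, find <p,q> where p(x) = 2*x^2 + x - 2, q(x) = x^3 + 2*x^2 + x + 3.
<p,q> = -8

Expand the product: p(x)·q(x) = 2*x^5 + 5*x^4 + 2*x^3 + 3*x^2 + x - 6.
∫_{-1}^{1} of each monomial x^k gives [2/(k+1) if k even, 0 if k odd]. Integrating term-by-term (or equivalently evaluating the antiderivative F(x) = x^6/3 + x^5 + x^4/2 + x^3 + x^2/2 - 6*x at the endpoints):
  F(1) − F(−1) = -8/3 − (16/3) = -8.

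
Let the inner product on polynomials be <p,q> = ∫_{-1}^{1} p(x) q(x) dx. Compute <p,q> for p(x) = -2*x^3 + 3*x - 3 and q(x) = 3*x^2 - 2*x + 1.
<p,q> = -72/5

Expand the product: p(x)·q(x) = -6*x^5 + 4*x^4 + 7*x^3 - 15*x^2 + 9*x - 3.
∫_{-1}^{1} of each monomial x^k gives [2/(k+1) if k even, 0 if k odd]. Integrating term-by-term (or equivalently evaluating the antiderivative F(x) = -x^6 + 4*x^5/5 + 7*x^4/4 - 5*x^3 + 9*x^2/2 - 3*x at the endpoints):
  F(1) − F(−1) = -39/20 − (249/20) = -72/5.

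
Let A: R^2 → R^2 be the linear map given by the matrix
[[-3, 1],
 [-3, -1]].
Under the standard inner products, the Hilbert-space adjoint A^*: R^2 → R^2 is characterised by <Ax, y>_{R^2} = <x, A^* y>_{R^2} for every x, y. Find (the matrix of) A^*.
A^* = A^T =
[[-3, -3],
 [1, -1]]

For real matrices with standard dot products, the defining identity <Ax, y> = <x, A^* y> gives (Ax)^T y = x^T (A^*) y, i.e. x^T A^T y = x^T (A^*) y. Since this holds for all x, y, we must have A^* = A^T. Therefore
A^* =
[[-3, -3],
 [1, -1]].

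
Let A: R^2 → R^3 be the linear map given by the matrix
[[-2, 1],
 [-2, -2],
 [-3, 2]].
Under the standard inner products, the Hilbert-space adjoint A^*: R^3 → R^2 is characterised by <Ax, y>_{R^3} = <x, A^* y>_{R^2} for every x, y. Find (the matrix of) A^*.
A^* = A^T =
[[-2, -2, -3],
 [1, -2, 2]]

For real matrices with standard dot products, the defining identity <Ax, y> = <x, A^* y> gives (Ax)^T y = x^T (A^*) y, i.e. x^T A^T y = x^T (A^*) y. Since this holds for all x, y, we must have A^* = A^T. Therefore
A^* =
[[-2, -2, -3],
 [1, -2, 2]].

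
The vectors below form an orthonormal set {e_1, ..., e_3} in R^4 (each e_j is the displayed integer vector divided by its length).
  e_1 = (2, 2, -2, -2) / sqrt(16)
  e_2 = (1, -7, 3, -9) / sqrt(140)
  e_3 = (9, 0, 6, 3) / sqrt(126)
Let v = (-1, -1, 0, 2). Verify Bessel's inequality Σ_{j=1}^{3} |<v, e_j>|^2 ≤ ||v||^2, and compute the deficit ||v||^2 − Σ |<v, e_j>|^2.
Σ |<v, e_j>|^2 = 51/10; ||v||^2 = 6; deficit = 9/10

Write each e_j = u_j / sqrt(<u_j, u_j>) where u_j is the displayed integer vector. Then <v, e_j> = <v, u_j> / sqrt(<u_j, u_j>), so |<v, e_j>|^2 = <v, u_j>^2 / <u_j, u_j>.
Coefficients: <v, e_1> = -8/sqrt(16), <v, e_2> = -12/sqrt(140), <v, e_3> = -3/sqrt(126).
Square and sum: Σ |<v, e_j>|^2 = 51/10.
Compute ||v||^2 = v·v = 6.
Deficit = 6 − 51/10 = 9/10 ≥ 0, confirming Bessel's inequality. (The deficit equals ||v − Σ <v,e_j> e_j||^2, the squared distance from v to span{e_j}.)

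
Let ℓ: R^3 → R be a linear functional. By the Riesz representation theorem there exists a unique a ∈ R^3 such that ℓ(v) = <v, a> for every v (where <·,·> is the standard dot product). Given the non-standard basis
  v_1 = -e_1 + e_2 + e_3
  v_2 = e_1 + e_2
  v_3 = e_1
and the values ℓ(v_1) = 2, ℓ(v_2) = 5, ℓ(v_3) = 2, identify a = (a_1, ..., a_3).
a = (2, 3, 1)

Write a = (a_1, ..., a_3) in the standard basis. For each basis vector v_i, ℓ(v_i) = <v_i, a> is a linear equation in the a_j's. Collect the n equations into a matrix system V a = ℓ, where row i of V is v_i (expressed in the standard basis). Since V is invertible (lower-triangular with 1s on the diagonal, up to permutation), solve by back-substitution:
  V =
[[-1, 1, 1],
 [1, 1, 0],
 [1, 0, 0]]
  V a = (2, 5, 2)
Solving gives a = (2, 3, 1).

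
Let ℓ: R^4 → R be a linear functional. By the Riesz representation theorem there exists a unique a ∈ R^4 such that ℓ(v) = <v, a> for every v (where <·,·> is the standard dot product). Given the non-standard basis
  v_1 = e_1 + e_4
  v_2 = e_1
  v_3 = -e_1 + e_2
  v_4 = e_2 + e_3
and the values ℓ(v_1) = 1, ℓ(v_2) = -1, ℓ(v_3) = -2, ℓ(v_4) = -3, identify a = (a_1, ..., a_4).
a = (-1, -3, 0, 2)

Write a = (a_1, ..., a_4) in the standard basis. For each basis vector v_i, ℓ(v_i) = <v_i, a> is a linear equation in the a_j's. Collect the n equations into a matrix system V a = ℓ, where row i of V is v_i (expressed in the standard basis). Since V is invertible (lower-triangular with 1s on the diagonal, up to permutation), solve by back-substitution:
  V =
[[1, 0, 0, 1],
 [1, 0, 0, 0],
 [-1, 1, 0, 0],
 [0, 1, 1, 0]]
  V a = (1, -1, -2, -3)
Solving gives a = (-1, -3, 0, 2).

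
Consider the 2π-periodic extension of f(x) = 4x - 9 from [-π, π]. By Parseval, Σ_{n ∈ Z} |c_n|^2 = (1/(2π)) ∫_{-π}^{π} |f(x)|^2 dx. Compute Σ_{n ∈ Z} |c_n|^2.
Σ |c_n|^2 = 16π^2/3 + 81

Expand and integrate term by term over [-π, π]:
  ∫ (4x)^2 dx = 16·(2π^3/3); ∫ 2·4·(-9)·x dx = 0 (odd integrand); ∫ (-9)^2 dx = 81·2π.
So (1/(2π)) ∫_{-π}^{π} (4x - 9)^2 dx = 16π^2/3 + 81 = 16π^2/3 + 81.
Parseval ⇒ Σ |c_n|^2 = 16π^2/3 + 81.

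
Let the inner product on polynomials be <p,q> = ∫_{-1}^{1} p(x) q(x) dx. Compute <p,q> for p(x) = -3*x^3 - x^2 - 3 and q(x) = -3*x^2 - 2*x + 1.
<p,q> = 44/15

Expand the product: p(x)·q(x) = 9*x^5 + 9*x^4 - x^3 + 8*x^2 + 6*x - 3.
∫_{-1}^{1} of each monomial x^k gives [2/(k+1) if k even, 0 if k odd]. Integrating term-by-term (or equivalently evaluating the antiderivative F(x) = 3*x^6/2 + 9*x^5/5 - x^4/4 + 8*x^3/3 + 3*x^2 - 3*x at the endpoints):
  F(1) − F(−1) = 343/60 − (167/60) = 44/15.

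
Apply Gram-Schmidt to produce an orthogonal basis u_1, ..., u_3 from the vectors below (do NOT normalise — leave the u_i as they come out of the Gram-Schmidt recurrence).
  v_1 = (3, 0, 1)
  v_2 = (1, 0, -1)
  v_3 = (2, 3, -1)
Orthogonal basis:
  u_1 = (3, 0, 1)
  u_2 = (2/5, 0, -6/5)
  u_3 = (0, 3, 0)

Apply the Gram-Schmidt recurrence
  u_1 = v_1
  u_i = v_i − Σ_{j<i} ((v_i · u_j) / (u_j · u_j)) · u_j.

Step by step this gives:
  u_1 = (3, 0, 1)
  u_2 = (2/5, 0, -6/5)
  u_3 = (0, 3, 0)

Orthogonality check:
  u_2 · u_1 = 0 (should be 0)
  u_3 · u_1 = 0 (should be 0)
  u_3 · u_2 = 0 (should be 0)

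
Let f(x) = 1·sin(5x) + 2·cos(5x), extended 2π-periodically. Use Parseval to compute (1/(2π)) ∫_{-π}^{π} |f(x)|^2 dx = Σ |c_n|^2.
Σ |c_n|^2 = 5/2

Expand |f|^2 and use orthogonality of {sin(nx), cos(mx)} on [-π, π]:
  ∫_{-π}^{π} sin(nx)^2 dx = π, ∫ cos(mx)^2 dx = π, and cross terms integrate to 0.
So ∫_{-π}^{π} f(x)^2 dx = 1^2 · π + 2^2 · π = (1 + 4)π.
Divide by 2π: (1 + 4)/2 = 5/2.
By Parseval, this equals Σ |c_n|^2.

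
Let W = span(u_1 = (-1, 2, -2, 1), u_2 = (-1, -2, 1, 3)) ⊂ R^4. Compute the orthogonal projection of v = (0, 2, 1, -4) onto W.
proj_W(v) = (107/73, 94/73, -17/73, -261/73)

Set up U = [u_1 | ... | u_2] ∈ R^(4×2). The projector onto W = col(U) is P = U (U^T U)^(-1) U^T.
Compute U^T U =
  [10, -2]
  [-2, 15],
and U^T v = (-2, -15).
Solve U^T U · c = U^T v for the coefficients: c = (-30/73, -77/73). The projection is proj_W(v) = U c.
Check: (v - proj_W(v)) · u_1 = 0  (should be 0).
Check: (v - proj_W(v)) · u_2 = 0  (should be 0).
Result: proj_W(v) = (107/73, 94/73, -17/73, -261/73).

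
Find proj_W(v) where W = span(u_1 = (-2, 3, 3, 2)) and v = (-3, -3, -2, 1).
proj_W(v) = (7/13, -21/26, -21/26, -7/13)

Set up U = [u_1 | ... | u_1] ∈ R^(4×1). The projector onto W = col(U) is P = U (U^T U)^(-1) U^T.
Compute U^T U =
  [26],
and U^T v = (-7).
Solve U^T U · c = U^T v for the coefficients: c = (-7/26). The projection is proj_W(v) = U c.
Check: (v - proj_W(v)) · u_1 = 0  (should be 0).
Result: proj_W(v) = (7/13, -21/26, -21/26, -7/13).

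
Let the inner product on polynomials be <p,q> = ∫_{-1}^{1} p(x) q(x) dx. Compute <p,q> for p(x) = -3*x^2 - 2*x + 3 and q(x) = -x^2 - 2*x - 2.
<p,q> = -92/15

Expand the product: p(x)·q(x) = 3*x^4 + 8*x^3 + 7*x^2 - 2*x - 6.
∫_{-1}^{1} of each monomial x^k gives [2/(k+1) if k even, 0 if k odd]. Integrating term-by-term (or equivalently evaluating the antiderivative F(x) = 3*x^5/5 + 2*x^4 + 7*x^3/3 - x^2 - 6*x at the endpoints):
  F(1) − F(−1) = -31/15 − (61/15) = -92/15.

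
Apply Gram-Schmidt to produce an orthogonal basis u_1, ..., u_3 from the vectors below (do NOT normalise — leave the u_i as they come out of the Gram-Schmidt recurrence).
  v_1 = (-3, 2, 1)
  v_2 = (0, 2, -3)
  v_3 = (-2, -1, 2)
Orthogonal basis:
  u_1 = (-3, 2, 1)
  u_2 = (3/14, 13/7, -43/14)
  u_3 = (-104/181, -117/181, -78/181)

Apply the Gram-Schmidt recurrence
  u_1 = v_1
  u_i = v_i − Σ_{j<i} ((v_i · u_j) / (u_j · u_j)) · u_j.

Step by step this gives:
  u_1 = (-3, 2, 1)
  u_2 = (3/14, 13/7, -43/14)
  u_3 = (-104/181, -117/181, -78/181)

Orthogonality check:
  u_2 · u_1 = 0 (should be 0)
  u_3 · u_1 = 0 (should be 0)
  u_3 · u_2 = 0 (should be 0)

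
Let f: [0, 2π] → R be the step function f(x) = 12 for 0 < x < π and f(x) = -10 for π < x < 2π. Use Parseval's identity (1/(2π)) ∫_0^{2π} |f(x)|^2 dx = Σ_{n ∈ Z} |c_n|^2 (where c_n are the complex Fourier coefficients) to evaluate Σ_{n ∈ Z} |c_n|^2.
Σ |c_n|^2 = 122

Parseval equates the L^2 energy of f (normalised by 1/(2π)) with the ℓ^2 sum of its Fourier coefficients: (1/(2π)) ∫_0^{2π} |f|^2 = Σ |c_n|^2.
Compute the left side: (1/(2π)) [∫_0^π 12^2 dx + ∫_π^{2π} (-10)^2 dx] = (1/(2π)) · (144π + 100π) = (144 + 100)/2 = 122.
So Σ_{n ∈ Z} |c_n|^2 = 122.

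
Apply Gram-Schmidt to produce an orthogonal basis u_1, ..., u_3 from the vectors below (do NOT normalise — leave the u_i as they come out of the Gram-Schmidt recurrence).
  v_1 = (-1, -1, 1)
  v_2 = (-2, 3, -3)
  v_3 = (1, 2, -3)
Orthogonal basis:
  u_1 = (-1, -1, 1)
  u_2 = (-10/3, 5/3, -5/3)
  u_3 = (0, -1/2, -1/2)

Apply the Gram-Schmidt recurrence
  u_1 = v_1
  u_i = v_i − Σ_{j<i} ((v_i · u_j) / (u_j · u_j)) · u_j.

Step by step this gives:
  u_1 = (-1, -1, 1)
  u_2 = (-10/3, 5/3, -5/3)
  u_3 = (0, -1/2, -1/2)

Orthogonality check:
  u_2 · u_1 = 0 (should be 0)
  u_3 · u_1 = 0 (should be 0)
  u_3 · u_2 = 0 (should be 0)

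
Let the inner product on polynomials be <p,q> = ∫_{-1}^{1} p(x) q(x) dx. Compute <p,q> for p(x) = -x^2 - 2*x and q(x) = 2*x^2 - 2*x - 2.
<p,q> = 16/5

Expand the product: p(x)·q(x) = -2*x^4 - 2*x^3 + 6*x^2 + 4*x.
∫_{-1}^{1} of each monomial x^k gives [2/(k+1) if k even, 0 if k odd]. Integrating term-by-term (or equivalently evaluating the antiderivative F(x) = -2*x^5/5 - x^4/2 + 2*x^3 + 2*x^2 at the endpoints):
  F(1) − F(−1) = 31/10 − (-1/10) = 16/5.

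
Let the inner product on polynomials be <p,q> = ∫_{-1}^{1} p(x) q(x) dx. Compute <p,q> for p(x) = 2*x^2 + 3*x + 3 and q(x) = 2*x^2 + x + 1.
<p,q> = 224/15

Expand the product: p(x)·q(x) = 4*x^4 + 8*x^3 + 11*x^2 + 6*x + 3.
∫_{-1}^{1} of each monomial x^k gives [2/(k+1) if k even, 0 if k odd]. Integrating term-by-term (or equivalently evaluating the antiderivative F(x) = 4*x^5/5 + 2*x^4 + 11*x^3/3 + 3*x^2 + 3*x at the endpoints):
  F(1) − F(−1) = 187/15 − (-37/15) = 224/15.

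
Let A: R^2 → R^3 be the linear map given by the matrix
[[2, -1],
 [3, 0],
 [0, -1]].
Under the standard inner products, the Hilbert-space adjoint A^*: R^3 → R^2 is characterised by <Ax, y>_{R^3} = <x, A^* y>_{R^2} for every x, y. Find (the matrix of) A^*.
A^* = A^T =
[[2, 3, 0],
 [-1, 0, -1]]

For real matrices with standard dot products, the defining identity <Ax, y> = <x, A^* y> gives (Ax)^T y = x^T (A^*) y, i.e. x^T A^T y = x^T (A^*) y. Since this holds for all x, y, we must have A^* = A^T. Therefore
A^* =
[[2, 3, 0],
 [-1, 0, -1]].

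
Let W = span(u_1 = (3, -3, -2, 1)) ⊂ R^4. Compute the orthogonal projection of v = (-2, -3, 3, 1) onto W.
proj_W(v) = (-6/23, 6/23, 4/23, -2/23)

Set up U = [u_1 | ... | u_1] ∈ R^(4×1). The projector onto W = col(U) is P = U (U^T U)^(-1) U^T.
Compute U^T U =
  [23],
and U^T v = (-2).
Solve U^T U · c = U^T v for the coefficients: c = (-2/23). The projection is proj_W(v) = U c.
Check: (v - proj_W(v)) · u_1 = 0  (should be 0).
Result: proj_W(v) = (-6/23, 6/23, 4/23, -2/23).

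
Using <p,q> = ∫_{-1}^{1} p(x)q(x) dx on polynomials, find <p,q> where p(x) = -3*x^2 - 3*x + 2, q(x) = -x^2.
<p,q> = -2/15

Expand the product: p(x)·q(x) = 3*x^4 + 3*x^3 - 2*x^2.
∫_{-1}^{1} of each monomial x^k gives [2/(k+1) if k even, 0 if k odd]. Integrating term-by-term (or equivalently evaluating the antiderivative F(x) = 3*x^5/5 + 3*x^4/4 - 2*x^3/3 at the endpoints):
  F(1) − F(−1) = 41/60 − (49/60) = -2/15.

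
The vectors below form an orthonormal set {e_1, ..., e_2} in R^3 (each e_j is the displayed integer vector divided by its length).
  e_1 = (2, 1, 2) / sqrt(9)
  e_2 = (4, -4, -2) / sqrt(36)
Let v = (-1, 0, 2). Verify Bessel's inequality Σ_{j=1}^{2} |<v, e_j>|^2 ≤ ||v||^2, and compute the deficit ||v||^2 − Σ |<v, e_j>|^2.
Σ |<v, e_j>|^2 = 20/9; ||v||^2 = 5; deficit = 25/9

Write each e_j = u_j / sqrt(<u_j, u_j>) where u_j is the displayed integer vector. Then <v, e_j> = <v, u_j> / sqrt(<u_j, u_j>), so |<v, e_j>|^2 = <v, u_j>^2 / <u_j, u_j>.
Coefficients: <v, e_1> = 2/sqrt(9), <v, e_2> = -8/sqrt(36).
Square and sum: Σ |<v, e_j>|^2 = 20/9.
Compute ||v||^2 = v·v = 5.
Deficit = 5 − 20/9 = 25/9 ≥ 0, confirming Bessel's inequality. (The deficit equals ||v − Σ <v,e_j> e_j||^2, the squared distance from v to span{e_j}.)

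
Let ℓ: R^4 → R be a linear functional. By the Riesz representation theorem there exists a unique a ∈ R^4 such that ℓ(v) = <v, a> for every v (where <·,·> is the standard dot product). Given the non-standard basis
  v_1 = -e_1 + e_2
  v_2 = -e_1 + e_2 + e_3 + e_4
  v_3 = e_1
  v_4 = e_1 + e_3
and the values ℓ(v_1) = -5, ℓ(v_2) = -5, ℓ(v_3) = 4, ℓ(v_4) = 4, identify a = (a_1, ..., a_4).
a = (4, -1, 0, 0)

Write a = (a_1, ..., a_4) in the standard basis. For each basis vector v_i, ℓ(v_i) = <v_i, a> is a linear equation in the a_j's. Collect the n equations into a matrix system V a = ℓ, where row i of V is v_i (expressed in the standard basis). Since V is invertible (lower-triangular with 1s on the diagonal, up to permutation), solve by back-substitution:
  V =
[[-1, 1, 0, 0],
 [-1, 1, 1, 1],
 [1, 0, 0, 0],
 [1, 0, 1, 0]]
  V a = (-5, -5, 4, 4)
Solving gives a = (4, -1, 0, 0).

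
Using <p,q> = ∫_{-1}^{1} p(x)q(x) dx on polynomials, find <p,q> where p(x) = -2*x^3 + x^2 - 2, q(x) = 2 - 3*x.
<p,q> = -64/15

Expand the product: p(x)·q(x) = 6*x^4 - 7*x^3 + 2*x^2 + 6*x - 4.
∫_{-1}^{1} of each monomial x^k gives [2/(k+1) if k even, 0 if k odd]. Integrating term-by-term (or equivalently evaluating the antiderivative F(x) = 6*x^5/5 - 7*x^4/4 + 2*x^3/3 + 3*x^2 - 4*x at the endpoints):
  F(1) − F(−1) = -53/60 − (203/60) = -64/15.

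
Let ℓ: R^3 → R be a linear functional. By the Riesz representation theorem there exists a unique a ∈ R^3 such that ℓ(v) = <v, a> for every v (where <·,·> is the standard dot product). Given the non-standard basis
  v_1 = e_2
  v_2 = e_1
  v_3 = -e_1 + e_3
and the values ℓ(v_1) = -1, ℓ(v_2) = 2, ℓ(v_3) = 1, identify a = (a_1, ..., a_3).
a = (2, -1, 3)

Write a = (a_1, ..., a_3) in the standard basis. For each basis vector v_i, ℓ(v_i) = <v_i, a> is a linear equation in the a_j's. Collect the n equations into a matrix system V a = ℓ, where row i of V is v_i (expressed in the standard basis). Since V is invertible (lower-triangular with 1s on the diagonal, up to permutation), solve by back-substitution:
  V =
[[0, 1, 0],
 [1, 0, 0],
 [-1, 0, 1]]
  V a = (-1, 2, 1)
Solving gives a = (2, -1, 3).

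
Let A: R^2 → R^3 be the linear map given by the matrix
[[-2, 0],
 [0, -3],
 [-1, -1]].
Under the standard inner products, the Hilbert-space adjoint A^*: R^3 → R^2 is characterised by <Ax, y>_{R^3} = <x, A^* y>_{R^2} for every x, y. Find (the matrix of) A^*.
A^* = A^T =
[[-2, 0, -1],
 [0, -3, -1]]

For real matrices with standard dot products, the defining identity <Ax, y> = <x, A^* y> gives (Ax)^T y = x^T (A^*) y, i.e. x^T A^T y = x^T (A^*) y. Since this holds for all x, y, we must have A^* = A^T. Therefore
A^* =
[[-2, 0, -1],
 [0, -3, -1]].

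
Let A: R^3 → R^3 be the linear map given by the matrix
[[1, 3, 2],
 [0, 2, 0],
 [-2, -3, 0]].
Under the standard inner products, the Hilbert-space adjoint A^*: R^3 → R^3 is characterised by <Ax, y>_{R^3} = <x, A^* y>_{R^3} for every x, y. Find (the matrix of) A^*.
A^* = A^T =
[[1, 0, -2],
 [3, 2, -3],
 [2, 0, 0]]

For real matrices with standard dot products, the defining identity <Ax, y> = <x, A^* y> gives (Ax)^T y = x^T (A^*) y, i.e. x^T A^T y = x^T (A^*) y. Since this holds for all x, y, we must have A^* = A^T. Therefore
A^* =
[[1, 0, -2],
 [3, 2, -3],
 [2, 0, 0]].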